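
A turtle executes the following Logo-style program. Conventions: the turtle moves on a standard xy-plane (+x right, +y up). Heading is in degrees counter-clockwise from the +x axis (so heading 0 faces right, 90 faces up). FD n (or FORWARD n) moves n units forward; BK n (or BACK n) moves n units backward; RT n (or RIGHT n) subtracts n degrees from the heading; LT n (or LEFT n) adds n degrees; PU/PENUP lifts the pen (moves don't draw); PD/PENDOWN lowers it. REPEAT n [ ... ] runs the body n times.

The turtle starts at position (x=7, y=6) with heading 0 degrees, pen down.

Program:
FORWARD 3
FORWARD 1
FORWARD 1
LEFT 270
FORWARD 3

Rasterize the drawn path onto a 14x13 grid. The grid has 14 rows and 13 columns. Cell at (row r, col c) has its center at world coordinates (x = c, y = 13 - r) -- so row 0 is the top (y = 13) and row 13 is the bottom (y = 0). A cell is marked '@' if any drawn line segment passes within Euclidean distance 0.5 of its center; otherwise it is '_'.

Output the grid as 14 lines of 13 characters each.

Answer: _____________
_____________
_____________
_____________
_____________
_____________
_____________
_______@@@@@@
____________@
____________@
____________@
_____________
_____________
_____________

Derivation:
Segment 0: (7,6) -> (10,6)
Segment 1: (10,6) -> (11,6)
Segment 2: (11,6) -> (12,6)
Segment 3: (12,6) -> (12,3)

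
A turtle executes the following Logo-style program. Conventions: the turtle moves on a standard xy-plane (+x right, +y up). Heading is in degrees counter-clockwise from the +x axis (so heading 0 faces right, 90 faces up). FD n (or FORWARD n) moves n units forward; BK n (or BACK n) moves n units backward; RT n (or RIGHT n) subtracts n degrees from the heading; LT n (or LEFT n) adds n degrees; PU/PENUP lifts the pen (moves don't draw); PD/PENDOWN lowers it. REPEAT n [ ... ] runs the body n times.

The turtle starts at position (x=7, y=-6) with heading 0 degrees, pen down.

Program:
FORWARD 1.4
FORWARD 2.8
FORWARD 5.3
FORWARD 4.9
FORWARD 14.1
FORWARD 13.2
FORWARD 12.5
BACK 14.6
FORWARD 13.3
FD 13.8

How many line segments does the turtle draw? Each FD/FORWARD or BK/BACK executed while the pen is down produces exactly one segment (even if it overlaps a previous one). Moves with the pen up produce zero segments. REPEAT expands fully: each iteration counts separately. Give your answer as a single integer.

Answer: 10

Derivation:
Executing turtle program step by step:
Start: pos=(7,-6), heading=0, pen down
FD 1.4: (7,-6) -> (8.4,-6) [heading=0, draw]
FD 2.8: (8.4,-6) -> (11.2,-6) [heading=0, draw]
FD 5.3: (11.2,-6) -> (16.5,-6) [heading=0, draw]
FD 4.9: (16.5,-6) -> (21.4,-6) [heading=0, draw]
FD 14.1: (21.4,-6) -> (35.5,-6) [heading=0, draw]
FD 13.2: (35.5,-6) -> (48.7,-6) [heading=0, draw]
FD 12.5: (48.7,-6) -> (61.2,-6) [heading=0, draw]
BK 14.6: (61.2,-6) -> (46.6,-6) [heading=0, draw]
FD 13.3: (46.6,-6) -> (59.9,-6) [heading=0, draw]
FD 13.8: (59.9,-6) -> (73.7,-6) [heading=0, draw]
Final: pos=(73.7,-6), heading=0, 10 segment(s) drawn
Segments drawn: 10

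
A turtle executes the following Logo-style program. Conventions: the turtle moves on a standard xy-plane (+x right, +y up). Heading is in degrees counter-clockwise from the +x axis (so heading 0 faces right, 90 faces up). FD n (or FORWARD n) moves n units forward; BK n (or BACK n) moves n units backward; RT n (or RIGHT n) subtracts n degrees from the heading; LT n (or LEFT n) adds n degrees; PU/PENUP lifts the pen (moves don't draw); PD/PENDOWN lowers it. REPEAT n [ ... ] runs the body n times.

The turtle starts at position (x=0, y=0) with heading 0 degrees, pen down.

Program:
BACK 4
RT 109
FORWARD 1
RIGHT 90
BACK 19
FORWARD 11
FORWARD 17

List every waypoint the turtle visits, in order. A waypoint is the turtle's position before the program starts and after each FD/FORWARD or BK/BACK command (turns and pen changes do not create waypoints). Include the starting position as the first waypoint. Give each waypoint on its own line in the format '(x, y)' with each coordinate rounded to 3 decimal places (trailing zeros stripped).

Answer: (0, 0)
(-4, 0)
(-4.326, -0.946)
(13.639, -7.131)
(3.239, -3.55)
(-12.835, 1.985)

Derivation:
Executing turtle program step by step:
Start: pos=(0,0), heading=0, pen down
BK 4: (0,0) -> (-4,0) [heading=0, draw]
RT 109: heading 0 -> 251
FD 1: (-4,0) -> (-4.326,-0.946) [heading=251, draw]
RT 90: heading 251 -> 161
BK 19: (-4.326,-0.946) -> (13.639,-7.131) [heading=161, draw]
FD 11: (13.639,-7.131) -> (3.239,-3.55) [heading=161, draw]
FD 17: (3.239,-3.55) -> (-12.835,1.985) [heading=161, draw]
Final: pos=(-12.835,1.985), heading=161, 5 segment(s) drawn
Waypoints (6 total):
(0, 0)
(-4, 0)
(-4.326, -0.946)
(13.639, -7.131)
(3.239, -3.55)
(-12.835, 1.985)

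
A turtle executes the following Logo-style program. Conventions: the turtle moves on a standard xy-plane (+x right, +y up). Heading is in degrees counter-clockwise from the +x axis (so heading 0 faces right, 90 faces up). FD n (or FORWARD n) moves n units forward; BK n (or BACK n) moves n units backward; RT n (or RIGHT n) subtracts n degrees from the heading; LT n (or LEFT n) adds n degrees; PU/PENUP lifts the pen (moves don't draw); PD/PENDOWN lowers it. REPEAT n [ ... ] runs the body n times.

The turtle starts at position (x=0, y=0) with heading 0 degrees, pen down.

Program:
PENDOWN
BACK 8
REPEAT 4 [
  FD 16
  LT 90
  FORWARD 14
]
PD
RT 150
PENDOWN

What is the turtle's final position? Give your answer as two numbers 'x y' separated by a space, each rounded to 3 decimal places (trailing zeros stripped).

Executing turtle program step by step:
Start: pos=(0,0), heading=0, pen down
PD: pen down
BK 8: (0,0) -> (-8,0) [heading=0, draw]
REPEAT 4 [
  -- iteration 1/4 --
  FD 16: (-8,0) -> (8,0) [heading=0, draw]
  LT 90: heading 0 -> 90
  FD 14: (8,0) -> (8,14) [heading=90, draw]
  -- iteration 2/4 --
  FD 16: (8,14) -> (8,30) [heading=90, draw]
  LT 90: heading 90 -> 180
  FD 14: (8,30) -> (-6,30) [heading=180, draw]
  -- iteration 3/4 --
  FD 16: (-6,30) -> (-22,30) [heading=180, draw]
  LT 90: heading 180 -> 270
  FD 14: (-22,30) -> (-22,16) [heading=270, draw]
  -- iteration 4/4 --
  FD 16: (-22,16) -> (-22,0) [heading=270, draw]
  LT 90: heading 270 -> 0
  FD 14: (-22,0) -> (-8,0) [heading=0, draw]
]
PD: pen down
RT 150: heading 0 -> 210
PD: pen down
Final: pos=(-8,0), heading=210, 9 segment(s) drawn

Answer: -8 0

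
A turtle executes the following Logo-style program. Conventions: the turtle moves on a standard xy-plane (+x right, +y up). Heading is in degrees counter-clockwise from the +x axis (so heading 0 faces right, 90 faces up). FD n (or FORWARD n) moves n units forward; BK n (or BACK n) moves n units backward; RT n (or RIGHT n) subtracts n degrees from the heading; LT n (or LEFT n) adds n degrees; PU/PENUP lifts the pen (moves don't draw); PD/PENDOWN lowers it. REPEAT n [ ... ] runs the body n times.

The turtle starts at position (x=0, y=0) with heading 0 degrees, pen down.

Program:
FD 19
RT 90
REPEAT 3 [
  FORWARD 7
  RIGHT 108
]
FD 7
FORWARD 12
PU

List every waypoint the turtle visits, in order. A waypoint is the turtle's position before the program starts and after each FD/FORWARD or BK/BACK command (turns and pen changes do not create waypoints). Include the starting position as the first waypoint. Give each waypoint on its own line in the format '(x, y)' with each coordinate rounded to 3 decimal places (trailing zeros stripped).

Answer: (0, 0)
(19, 0)
(19, -7)
(12.343, -4.837)
(16.457, 0.826)
(20.572, -4.837)
(27.625, -14.545)

Derivation:
Executing turtle program step by step:
Start: pos=(0,0), heading=0, pen down
FD 19: (0,0) -> (19,0) [heading=0, draw]
RT 90: heading 0 -> 270
REPEAT 3 [
  -- iteration 1/3 --
  FD 7: (19,0) -> (19,-7) [heading=270, draw]
  RT 108: heading 270 -> 162
  -- iteration 2/3 --
  FD 7: (19,-7) -> (12.343,-4.837) [heading=162, draw]
  RT 108: heading 162 -> 54
  -- iteration 3/3 --
  FD 7: (12.343,-4.837) -> (16.457,0.826) [heading=54, draw]
  RT 108: heading 54 -> 306
]
FD 7: (16.457,0.826) -> (20.572,-4.837) [heading=306, draw]
FD 12: (20.572,-4.837) -> (27.625,-14.545) [heading=306, draw]
PU: pen up
Final: pos=(27.625,-14.545), heading=306, 6 segment(s) drawn
Waypoints (7 total):
(0, 0)
(19, 0)
(19, -7)
(12.343, -4.837)
(16.457, 0.826)
(20.572, -4.837)
(27.625, -14.545)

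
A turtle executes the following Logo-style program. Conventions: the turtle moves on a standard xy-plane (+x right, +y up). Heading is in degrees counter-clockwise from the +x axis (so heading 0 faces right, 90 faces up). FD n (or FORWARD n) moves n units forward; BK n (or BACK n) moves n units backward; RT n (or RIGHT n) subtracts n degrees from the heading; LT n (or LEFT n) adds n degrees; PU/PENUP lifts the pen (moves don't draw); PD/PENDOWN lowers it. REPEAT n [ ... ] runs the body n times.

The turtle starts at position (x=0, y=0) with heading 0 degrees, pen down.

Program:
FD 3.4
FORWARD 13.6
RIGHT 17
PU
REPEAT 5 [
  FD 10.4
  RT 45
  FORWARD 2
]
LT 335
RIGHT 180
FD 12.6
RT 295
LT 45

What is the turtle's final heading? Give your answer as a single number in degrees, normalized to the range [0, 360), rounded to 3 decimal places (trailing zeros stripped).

Answer: 23

Derivation:
Executing turtle program step by step:
Start: pos=(0,0), heading=0, pen down
FD 3.4: (0,0) -> (3.4,0) [heading=0, draw]
FD 13.6: (3.4,0) -> (17,0) [heading=0, draw]
RT 17: heading 0 -> 343
PU: pen up
REPEAT 5 [
  -- iteration 1/5 --
  FD 10.4: (17,0) -> (26.946,-3.041) [heading=343, move]
  RT 45: heading 343 -> 298
  FD 2: (26.946,-3.041) -> (27.885,-4.807) [heading=298, move]
  -- iteration 2/5 --
  FD 10.4: (27.885,-4.807) -> (32.767,-13.989) [heading=298, move]
  RT 45: heading 298 -> 253
  FD 2: (32.767,-13.989) -> (32.182,-15.902) [heading=253, move]
  -- iteration 3/5 --
  FD 10.4: (32.182,-15.902) -> (29.142,-25.847) [heading=253, move]
  RT 45: heading 253 -> 208
  FD 2: (29.142,-25.847) -> (27.376,-26.786) [heading=208, move]
  -- iteration 4/5 --
  FD 10.4: (27.376,-26.786) -> (18.193,-31.669) [heading=208, move]
  RT 45: heading 208 -> 163
  FD 2: (18.193,-31.669) -> (16.28,-31.084) [heading=163, move]
  -- iteration 5/5 --
  FD 10.4: (16.28,-31.084) -> (6.335,-28.043) [heading=163, move]
  RT 45: heading 163 -> 118
  FD 2: (6.335,-28.043) -> (5.396,-26.278) [heading=118, move]
]
LT 335: heading 118 -> 93
RT 180: heading 93 -> 273
FD 12.6: (5.396,-26.278) -> (6.055,-38.86) [heading=273, move]
RT 295: heading 273 -> 338
LT 45: heading 338 -> 23
Final: pos=(6.055,-38.86), heading=23, 2 segment(s) drawn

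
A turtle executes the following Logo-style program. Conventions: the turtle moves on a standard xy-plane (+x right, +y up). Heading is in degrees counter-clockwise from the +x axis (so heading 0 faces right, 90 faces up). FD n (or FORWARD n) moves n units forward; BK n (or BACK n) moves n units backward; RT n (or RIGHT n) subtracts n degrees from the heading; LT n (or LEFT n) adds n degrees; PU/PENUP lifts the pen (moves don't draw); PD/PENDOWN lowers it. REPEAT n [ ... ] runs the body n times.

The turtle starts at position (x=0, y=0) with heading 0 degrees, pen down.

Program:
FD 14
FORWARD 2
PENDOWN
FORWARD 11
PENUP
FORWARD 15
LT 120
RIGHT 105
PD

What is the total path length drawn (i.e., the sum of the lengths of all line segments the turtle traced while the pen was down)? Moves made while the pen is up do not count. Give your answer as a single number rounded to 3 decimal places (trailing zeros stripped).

Answer: 27

Derivation:
Executing turtle program step by step:
Start: pos=(0,0), heading=0, pen down
FD 14: (0,0) -> (14,0) [heading=0, draw]
FD 2: (14,0) -> (16,0) [heading=0, draw]
PD: pen down
FD 11: (16,0) -> (27,0) [heading=0, draw]
PU: pen up
FD 15: (27,0) -> (42,0) [heading=0, move]
LT 120: heading 0 -> 120
RT 105: heading 120 -> 15
PD: pen down
Final: pos=(42,0), heading=15, 3 segment(s) drawn

Segment lengths:
  seg 1: (0,0) -> (14,0), length = 14
  seg 2: (14,0) -> (16,0), length = 2
  seg 3: (16,0) -> (27,0), length = 11
Total = 27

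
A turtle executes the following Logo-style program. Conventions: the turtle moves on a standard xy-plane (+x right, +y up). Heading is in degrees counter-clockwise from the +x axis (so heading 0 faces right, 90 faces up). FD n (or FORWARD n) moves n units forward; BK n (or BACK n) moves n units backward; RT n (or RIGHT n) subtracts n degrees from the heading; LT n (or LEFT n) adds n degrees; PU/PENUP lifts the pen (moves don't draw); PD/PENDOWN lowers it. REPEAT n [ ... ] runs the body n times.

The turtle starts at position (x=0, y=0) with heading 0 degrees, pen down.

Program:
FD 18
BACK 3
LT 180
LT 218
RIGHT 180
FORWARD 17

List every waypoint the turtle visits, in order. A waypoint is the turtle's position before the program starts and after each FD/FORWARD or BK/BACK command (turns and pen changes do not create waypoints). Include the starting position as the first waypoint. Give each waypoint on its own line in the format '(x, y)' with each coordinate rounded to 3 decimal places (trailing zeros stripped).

Executing turtle program step by step:
Start: pos=(0,0), heading=0, pen down
FD 18: (0,0) -> (18,0) [heading=0, draw]
BK 3: (18,0) -> (15,0) [heading=0, draw]
LT 180: heading 0 -> 180
LT 218: heading 180 -> 38
RT 180: heading 38 -> 218
FD 17: (15,0) -> (1.604,-10.466) [heading=218, draw]
Final: pos=(1.604,-10.466), heading=218, 3 segment(s) drawn
Waypoints (4 total):
(0, 0)
(18, 0)
(15, 0)
(1.604, -10.466)

Answer: (0, 0)
(18, 0)
(15, 0)
(1.604, -10.466)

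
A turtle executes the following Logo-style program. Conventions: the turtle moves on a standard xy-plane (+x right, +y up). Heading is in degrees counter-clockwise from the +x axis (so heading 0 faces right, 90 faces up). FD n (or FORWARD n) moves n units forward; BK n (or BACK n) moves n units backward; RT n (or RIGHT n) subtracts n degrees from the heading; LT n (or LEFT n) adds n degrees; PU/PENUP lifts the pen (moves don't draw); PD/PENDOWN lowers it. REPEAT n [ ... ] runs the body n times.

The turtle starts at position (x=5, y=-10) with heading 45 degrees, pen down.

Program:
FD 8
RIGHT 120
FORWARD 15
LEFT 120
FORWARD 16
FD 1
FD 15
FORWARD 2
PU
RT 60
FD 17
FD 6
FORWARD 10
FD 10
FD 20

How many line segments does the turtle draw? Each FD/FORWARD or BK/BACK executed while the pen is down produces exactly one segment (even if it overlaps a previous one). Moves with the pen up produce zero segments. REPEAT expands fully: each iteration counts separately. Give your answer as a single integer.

Executing turtle program step by step:
Start: pos=(5,-10), heading=45, pen down
FD 8: (5,-10) -> (10.657,-4.343) [heading=45, draw]
RT 120: heading 45 -> 285
FD 15: (10.657,-4.343) -> (14.539,-18.832) [heading=285, draw]
LT 120: heading 285 -> 45
FD 16: (14.539,-18.832) -> (25.853,-7.518) [heading=45, draw]
FD 1: (25.853,-7.518) -> (26.56,-6.811) [heading=45, draw]
FD 15: (26.56,-6.811) -> (37.167,3.795) [heading=45, draw]
FD 2: (37.167,3.795) -> (38.581,5.21) [heading=45, draw]
PU: pen up
RT 60: heading 45 -> 345
FD 17: (38.581,5.21) -> (55.002,0.81) [heading=345, move]
FD 6: (55.002,0.81) -> (60.797,-0.743) [heading=345, move]
FD 10: (60.797,-0.743) -> (70.456,-3.331) [heading=345, move]
FD 10: (70.456,-3.331) -> (80.116,-5.92) [heading=345, move]
FD 20: (80.116,-5.92) -> (99.434,-11.096) [heading=345, move]
Final: pos=(99.434,-11.096), heading=345, 6 segment(s) drawn
Segments drawn: 6

Answer: 6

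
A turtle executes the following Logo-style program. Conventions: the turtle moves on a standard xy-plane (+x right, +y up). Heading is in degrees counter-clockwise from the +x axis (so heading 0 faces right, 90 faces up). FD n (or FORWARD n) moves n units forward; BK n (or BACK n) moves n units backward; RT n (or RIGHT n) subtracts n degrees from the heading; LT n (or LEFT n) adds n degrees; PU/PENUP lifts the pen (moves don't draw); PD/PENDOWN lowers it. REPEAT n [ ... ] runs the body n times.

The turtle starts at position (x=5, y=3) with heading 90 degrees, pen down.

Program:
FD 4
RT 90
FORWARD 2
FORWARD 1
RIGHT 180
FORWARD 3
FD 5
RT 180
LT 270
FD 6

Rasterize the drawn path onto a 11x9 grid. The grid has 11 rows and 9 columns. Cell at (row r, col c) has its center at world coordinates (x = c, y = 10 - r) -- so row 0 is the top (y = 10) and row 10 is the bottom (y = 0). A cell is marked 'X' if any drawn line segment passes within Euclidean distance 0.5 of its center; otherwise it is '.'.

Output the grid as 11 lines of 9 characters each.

Segment 0: (5,3) -> (5,7)
Segment 1: (5,7) -> (7,7)
Segment 2: (7,7) -> (8,7)
Segment 3: (8,7) -> (5,7)
Segment 4: (5,7) -> (0,7)
Segment 5: (0,7) -> (0,1)

Answer: .........
.........
.........
XXXXXXXXX
X....X...
X....X...
X....X...
X....X...
X........
X........
.........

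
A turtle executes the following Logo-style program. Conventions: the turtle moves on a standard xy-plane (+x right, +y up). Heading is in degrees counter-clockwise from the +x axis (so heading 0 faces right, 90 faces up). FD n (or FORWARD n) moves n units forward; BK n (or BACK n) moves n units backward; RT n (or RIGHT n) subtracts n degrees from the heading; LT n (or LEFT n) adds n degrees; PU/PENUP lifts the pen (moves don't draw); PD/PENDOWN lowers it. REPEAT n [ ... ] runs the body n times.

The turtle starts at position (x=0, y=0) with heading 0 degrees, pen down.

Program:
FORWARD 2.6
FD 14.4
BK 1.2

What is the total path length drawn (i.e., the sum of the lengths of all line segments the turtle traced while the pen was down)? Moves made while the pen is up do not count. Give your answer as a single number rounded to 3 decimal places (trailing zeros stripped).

Answer: 18.2

Derivation:
Executing turtle program step by step:
Start: pos=(0,0), heading=0, pen down
FD 2.6: (0,0) -> (2.6,0) [heading=0, draw]
FD 14.4: (2.6,0) -> (17,0) [heading=0, draw]
BK 1.2: (17,0) -> (15.8,0) [heading=0, draw]
Final: pos=(15.8,0), heading=0, 3 segment(s) drawn

Segment lengths:
  seg 1: (0,0) -> (2.6,0), length = 2.6
  seg 2: (2.6,0) -> (17,0), length = 14.4
  seg 3: (17,0) -> (15.8,0), length = 1.2
Total = 18.2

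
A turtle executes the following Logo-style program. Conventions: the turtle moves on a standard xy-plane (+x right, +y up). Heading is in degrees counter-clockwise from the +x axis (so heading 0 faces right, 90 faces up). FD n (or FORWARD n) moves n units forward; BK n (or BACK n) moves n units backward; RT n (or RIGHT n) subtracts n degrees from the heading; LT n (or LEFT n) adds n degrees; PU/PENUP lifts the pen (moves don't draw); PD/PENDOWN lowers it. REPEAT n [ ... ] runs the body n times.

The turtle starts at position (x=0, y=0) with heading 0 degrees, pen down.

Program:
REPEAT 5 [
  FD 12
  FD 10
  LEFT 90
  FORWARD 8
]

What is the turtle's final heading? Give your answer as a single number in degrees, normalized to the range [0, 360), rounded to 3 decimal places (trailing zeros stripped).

Answer: 90

Derivation:
Executing turtle program step by step:
Start: pos=(0,0), heading=0, pen down
REPEAT 5 [
  -- iteration 1/5 --
  FD 12: (0,0) -> (12,0) [heading=0, draw]
  FD 10: (12,0) -> (22,0) [heading=0, draw]
  LT 90: heading 0 -> 90
  FD 8: (22,0) -> (22,8) [heading=90, draw]
  -- iteration 2/5 --
  FD 12: (22,8) -> (22,20) [heading=90, draw]
  FD 10: (22,20) -> (22,30) [heading=90, draw]
  LT 90: heading 90 -> 180
  FD 8: (22,30) -> (14,30) [heading=180, draw]
  -- iteration 3/5 --
  FD 12: (14,30) -> (2,30) [heading=180, draw]
  FD 10: (2,30) -> (-8,30) [heading=180, draw]
  LT 90: heading 180 -> 270
  FD 8: (-8,30) -> (-8,22) [heading=270, draw]
  -- iteration 4/5 --
  FD 12: (-8,22) -> (-8,10) [heading=270, draw]
  FD 10: (-8,10) -> (-8,0) [heading=270, draw]
  LT 90: heading 270 -> 0
  FD 8: (-8,0) -> (0,0) [heading=0, draw]
  -- iteration 5/5 --
  FD 12: (0,0) -> (12,0) [heading=0, draw]
  FD 10: (12,0) -> (22,0) [heading=0, draw]
  LT 90: heading 0 -> 90
  FD 8: (22,0) -> (22,8) [heading=90, draw]
]
Final: pos=(22,8), heading=90, 15 segment(s) drawn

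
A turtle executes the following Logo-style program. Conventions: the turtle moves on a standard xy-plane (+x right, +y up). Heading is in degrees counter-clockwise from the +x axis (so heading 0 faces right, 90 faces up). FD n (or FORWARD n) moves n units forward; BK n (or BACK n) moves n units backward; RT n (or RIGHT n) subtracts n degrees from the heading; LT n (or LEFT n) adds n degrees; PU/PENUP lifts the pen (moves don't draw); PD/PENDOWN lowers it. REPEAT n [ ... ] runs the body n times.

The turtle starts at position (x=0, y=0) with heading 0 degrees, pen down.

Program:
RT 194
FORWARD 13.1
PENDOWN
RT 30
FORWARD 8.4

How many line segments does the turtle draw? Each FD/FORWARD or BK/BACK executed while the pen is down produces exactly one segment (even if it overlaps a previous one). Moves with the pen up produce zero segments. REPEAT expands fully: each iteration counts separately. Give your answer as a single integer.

Executing turtle program step by step:
Start: pos=(0,0), heading=0, pen down
RT 194: heading 0 -> 166
FD 13.1: (0,0) -> (-12.711,3.169) [heading=166, draw]
PD: pen down
RT 30: heading 166 -> 136
FD 8.4: (-12.711,3.169) -> (-18.753,9.004) [heading=136, draw]
Final: pos=(-18.753,9.004), heading=136, 2 segment(s) drawn
Segments drawn: 2

Answer: 2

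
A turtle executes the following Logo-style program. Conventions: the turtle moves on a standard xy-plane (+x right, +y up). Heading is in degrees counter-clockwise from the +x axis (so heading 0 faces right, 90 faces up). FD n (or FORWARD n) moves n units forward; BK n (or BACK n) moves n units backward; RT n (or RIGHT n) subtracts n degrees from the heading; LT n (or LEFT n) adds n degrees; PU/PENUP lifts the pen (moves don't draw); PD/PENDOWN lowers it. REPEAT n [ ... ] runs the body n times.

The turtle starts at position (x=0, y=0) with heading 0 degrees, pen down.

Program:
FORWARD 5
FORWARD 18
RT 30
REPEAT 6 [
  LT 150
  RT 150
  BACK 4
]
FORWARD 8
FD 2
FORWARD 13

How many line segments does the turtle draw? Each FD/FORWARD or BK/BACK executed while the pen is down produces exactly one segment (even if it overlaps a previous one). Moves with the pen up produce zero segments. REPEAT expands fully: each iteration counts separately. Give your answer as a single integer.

Executing turtle program step by step:
Start: pos=(0,0), heading=0, pen down
FD 5: (0,0) -> (5,0) [heading=0, draw]
FD 18: (5,0) -> (23,0) [heading=0, draw]
RT 30: heading 0 -> 330
REPEAT 6 [
  -- iteration 1/6 --
  LT 150: heading 330 -> 120
  RT 150: heading 120 -> 330
  BK 4: (23,0) -> (19.536,2) [heading=330, draw]
  -- iteration 2/6 --
  LT 150: heading 330 -> 120
  RT 150: heading 120 -> 330
  BK 4: (19.536,2) -> (16.072,4) [heading=330, draw]
  -- iteration 3/6 --
  LT 150: heading 330 -> 120
  RT 150: heading 120 -> 330
  BK 4: (16.072,4) -> (12.608,6) [heading=330, draw]
  -- iteration 4/6 --
  LT 150: heading 330 -> 120
  RT 150: heading 120 -> 330
  BK 4: (12.608,6) -> (9.144,8) [heading=330, draw]
  -- iteration 5/6 --
  LT 150: heading 330 -> 120
  RT 150: heading 120 -> 330
  BK 4: (9.144,8) -> (5.679,10) [heading=330, draw]
  -- iteration 6/6 --
  LT 150: heading 330 -> 120
  RT 150: heading 120 -> 330
  BK 4: (5.679,10) -> (2.215,12) [heading=330, draw]
]
FD 8: (2.215,12) -> (9.144,8) [heading=330, draw]
FD 2: (9.144,8) -> (10.876,7) [heading=330, draw]
FD 13: (10.876,7) -> (22.134,0.5) [heading=330, draw]
Final: pos=(22.134,0.5), heading=330, 11 segment(s) drawn
Segments drawn: 11

Answer: 11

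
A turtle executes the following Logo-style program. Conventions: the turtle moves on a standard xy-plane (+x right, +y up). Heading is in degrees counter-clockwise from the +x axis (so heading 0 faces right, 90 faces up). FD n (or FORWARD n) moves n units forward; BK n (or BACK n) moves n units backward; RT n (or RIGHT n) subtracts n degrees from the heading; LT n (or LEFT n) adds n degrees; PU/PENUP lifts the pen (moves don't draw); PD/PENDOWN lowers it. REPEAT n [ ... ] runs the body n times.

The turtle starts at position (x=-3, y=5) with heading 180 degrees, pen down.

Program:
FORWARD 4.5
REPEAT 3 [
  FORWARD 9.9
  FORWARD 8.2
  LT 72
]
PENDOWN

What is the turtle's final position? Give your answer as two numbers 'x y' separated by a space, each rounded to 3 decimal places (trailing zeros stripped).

Executing turtle program step by step:
Start: pos=(-3,5), heading=180, pen down
FD 4.5: (-3,5) -> (-7.5,5) [heading=180, draw]
REPEAT 3 [
  -- iteration 1/3 --
  FD 9.9: (-7.5,5) -> (-17.4,5) [heading=180, draw]
  FD 8.2: (-17.4,5) -> (-25.6,5) [heading=180, draw]
  LT 72: heading 180 -> 252
  -- iteration 2/3 --
  FD 9.9: (-25.6,5) -> (-28.659,-4.415) [heading=252, draw]
  FD 8.2: (-28.659,-4.415) -> (-31.193,-12.214) [heading=252, draw]
  LT 72: heading 252 -> 324
  -- iteration 3/3 --
  FD 9.9: (-31.193,-12.214) -> (-23.184,-18.033) [heading=324, draw]
  FD 8.2: (-23.184,-18.033) -> (-16.55,-22.853) [heading=324, draw]
  LT 72: heading 324 -> 36
]
PD: pen down
Final: pos=(-16.55,-22.853), heading=36, 7 segment(s) drawn

Answer: -16.55 -22.853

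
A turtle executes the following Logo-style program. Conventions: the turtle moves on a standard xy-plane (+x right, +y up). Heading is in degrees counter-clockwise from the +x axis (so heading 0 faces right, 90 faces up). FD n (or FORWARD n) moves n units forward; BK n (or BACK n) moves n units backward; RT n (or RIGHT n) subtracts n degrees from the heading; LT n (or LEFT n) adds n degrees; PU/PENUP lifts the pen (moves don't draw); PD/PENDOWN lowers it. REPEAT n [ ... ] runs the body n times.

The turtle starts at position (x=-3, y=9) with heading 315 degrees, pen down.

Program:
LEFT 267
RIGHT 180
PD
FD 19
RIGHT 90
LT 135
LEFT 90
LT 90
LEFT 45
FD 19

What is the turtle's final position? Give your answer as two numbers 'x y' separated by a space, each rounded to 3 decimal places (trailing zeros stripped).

Answer: 23.833 7.594

Derivation:
Executing turtle program step by step:
Start: pos=(-3,9), heading=315, pen down
LT 267: heading 315 -> 222
RT 180: heading 222 -> 42
PD: pen down
FD 19: (-3,9) -> (11.12,21.713) [heading=42, draw]
RT 90: heading 42 -> 312
LT 135: heading 312 -> 87
LT 90: heading 87 -> 177
LT 90: heading 177 -> 267
LT 45: heading 267 -> 312
FD 19: (11.12,21.713) -> (23.833,7.594) [heading=312, draw]
Final: pos=(23.833,7.594), heading=312, 2 segment(s) drawn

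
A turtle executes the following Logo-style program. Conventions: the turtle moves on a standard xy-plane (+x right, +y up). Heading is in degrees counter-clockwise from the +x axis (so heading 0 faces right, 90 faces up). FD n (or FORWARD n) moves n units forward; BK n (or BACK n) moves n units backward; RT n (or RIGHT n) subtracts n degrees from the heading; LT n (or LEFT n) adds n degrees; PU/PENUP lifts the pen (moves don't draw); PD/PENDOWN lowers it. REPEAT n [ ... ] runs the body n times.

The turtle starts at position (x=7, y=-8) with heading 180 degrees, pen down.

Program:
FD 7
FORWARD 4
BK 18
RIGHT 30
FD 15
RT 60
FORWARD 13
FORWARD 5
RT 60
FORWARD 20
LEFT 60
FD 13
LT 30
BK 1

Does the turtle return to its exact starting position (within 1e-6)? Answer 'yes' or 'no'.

Executing turtle program step by step:
Start: pos=(7,-8), heading=180, pen down
FD 7: (7,-8) -> (0,-8) [heading=180, draw]
FD 4: (0,-8) -> (-4,-8) [heading=180, draw]
BK 18: (-4,-8) -> (14,-8) [heading=180, draw]
RT 30: heading 180 -> 150
FD 15: (14,-8) -> (1.01,-0.5) [heading=150, draw]
RT 60: heading 150 -> 90
FD 13: (1.01,-0.5) -> (1.01,12.5) [heading=90, draw]
FD 5: (1.01,12.5) -> (1.01,17.5) [heading=90, draw]
RT 60: heading 90 -> 30
FD 20: (1.01,17.5) -> (18.33,27.5) [heading=30, draw]
LT 60: heading 30 -> 90
FD 13: (18.33,27.5) -> (18.33,40.5) [heading=90, draw]
LT 30: heading 90 -> 120
BK 1: (18.33,40.5) -> (18.83,39.634) [heading=120, draw]
Final: pos=(18.83,39.634), heading=120, 9 segment(s) drawn

Start position: (7, -8)
Final position: (18.83, 39.634)
Distance = 49.081; >= 1e-6 -> NOT closed

Answer: no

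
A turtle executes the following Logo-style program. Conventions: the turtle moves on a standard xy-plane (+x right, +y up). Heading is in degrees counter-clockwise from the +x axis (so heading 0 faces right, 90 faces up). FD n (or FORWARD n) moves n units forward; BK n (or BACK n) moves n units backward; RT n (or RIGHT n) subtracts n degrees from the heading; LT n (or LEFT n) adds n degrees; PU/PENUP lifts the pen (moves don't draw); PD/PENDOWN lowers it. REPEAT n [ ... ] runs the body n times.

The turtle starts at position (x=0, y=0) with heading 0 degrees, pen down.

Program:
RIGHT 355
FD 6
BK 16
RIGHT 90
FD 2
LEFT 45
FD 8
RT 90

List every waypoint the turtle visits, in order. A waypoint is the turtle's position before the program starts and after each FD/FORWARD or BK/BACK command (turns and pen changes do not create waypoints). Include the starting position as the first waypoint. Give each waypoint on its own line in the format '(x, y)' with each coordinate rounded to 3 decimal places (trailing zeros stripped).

Executing turtle program step by step:
Start: pos=(0,0), heading=0, pen down
RT 355: heading 0 -> 5
FD 6: (0,0) -> (5.977,0.523) [heading=5, draw]
BK 16: (5.977,0.523) -> (-9.962,-0.872) [heading=5, draw]
RT 90: heading 5 -> 275
FD 2: (-9.962,-0.872) -> (-9.788,-2.864) [heading=275, draw]
LT 45: heading 275 -> 320
FD 8: (-9.788,-2.864) -> (-3.659,-8.006) [heading=320, draw]
RT 90: heading 320 -> 230
Final: pos=(-3.659,-8.006), heading=230, 4 segment(s) drawn
Waypoints (5 total):
(0, 0)
(5.977, 0.523)
(-9.962, -0.872)
(-9.788, -2.864)
(-3.659, -8.006)

Answer: (0, 0)
(5.977, 0.523)
(-9.962, -0.872)
(-9.788, -2.864)
(-3.659, -8.006)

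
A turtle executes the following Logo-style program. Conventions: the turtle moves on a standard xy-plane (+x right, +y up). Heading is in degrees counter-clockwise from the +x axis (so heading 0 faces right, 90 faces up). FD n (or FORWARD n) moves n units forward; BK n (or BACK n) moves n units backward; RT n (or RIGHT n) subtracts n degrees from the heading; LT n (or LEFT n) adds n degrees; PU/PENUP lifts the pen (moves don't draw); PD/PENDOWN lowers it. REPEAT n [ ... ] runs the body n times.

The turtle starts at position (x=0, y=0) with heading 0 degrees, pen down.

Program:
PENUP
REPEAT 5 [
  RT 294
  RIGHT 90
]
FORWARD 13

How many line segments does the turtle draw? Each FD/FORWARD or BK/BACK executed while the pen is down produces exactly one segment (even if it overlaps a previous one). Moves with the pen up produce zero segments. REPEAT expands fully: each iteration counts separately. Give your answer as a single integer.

Answer: 0

Derivation:
Executing turtle program step by step:
Start: pos=(0,0), heading=0, pen down
PU: pen up
REPEAT 5 [
  -- iteration 1/5 --
  RT 294: heading 0 -> 66
  RT 90: heading 66 -> 336
  -- iteration 2/5 --
  RT 294: heading 336 -> 42
  RT 90: heading 42 -> 312
  -- iteration 3/5 --
  RT 294: heading 312 -> 18
  RT 90: heading 18 -> 288
  -- iteration 4/5 --
  RT 294: heading 288 -> 354
  RT 90: heading 354 -> 264
  -- iteration 5/5 --
  RT 294: heading 264 -> 330
  RT 90: heading 330 -> 240
]
FD 13: (0,0) -> (-6.5,-11.258) [heading=240, move]
Final: pos=(-6.5,-11.258), heading=240, 0 segment(s) drawn
Segments drawn: 0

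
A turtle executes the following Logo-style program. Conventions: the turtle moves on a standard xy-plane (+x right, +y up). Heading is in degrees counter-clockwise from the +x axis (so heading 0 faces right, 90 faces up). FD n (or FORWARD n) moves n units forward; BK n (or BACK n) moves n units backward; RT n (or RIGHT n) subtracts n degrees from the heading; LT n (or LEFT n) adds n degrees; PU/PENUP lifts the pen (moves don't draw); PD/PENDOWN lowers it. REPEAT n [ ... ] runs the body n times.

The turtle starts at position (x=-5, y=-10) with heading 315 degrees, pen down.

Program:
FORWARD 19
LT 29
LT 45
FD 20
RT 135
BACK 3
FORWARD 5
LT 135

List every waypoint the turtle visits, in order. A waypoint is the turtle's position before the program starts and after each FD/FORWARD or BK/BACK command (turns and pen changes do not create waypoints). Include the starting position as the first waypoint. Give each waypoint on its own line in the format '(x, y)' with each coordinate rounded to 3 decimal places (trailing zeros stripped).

Answer: (-5, -10)
(8.435, -23.435)
(25.927, -13.739)
(26.754, -10.855)
(25.376, -15.661)

Derivation:
Executing turtle program step by step:
Start: pos=(-5,-10), heading=315, pen down
FD 19: (-5,-10) -> (8.435,-23.435) [heading=315, draw]
LT 29: heading 315 -> 344
LT 45: heading 344 -> 29
FD 20: (8.435,-23.435) -> (25.927,-13.739) [heading=29, draw]
RT 135: heading 29 -> 254
BK 3: (25.927,-13.739) -> (26.754,-10.855) [heading=254, draw]
FD 5: (26.754,-10.855) -> (25.376,-15.661) [heading=254, draw]
LT 135: heading 254 -> 29
Final: pos=(25.376,-15.661), heading=29, 4 segment(s) drawn
Waypoints (5 total):
(-5, -10)
(8.435, -23.435)
(25.927, -13.739)
(26.754, -10.855)
(25.376, -15.661)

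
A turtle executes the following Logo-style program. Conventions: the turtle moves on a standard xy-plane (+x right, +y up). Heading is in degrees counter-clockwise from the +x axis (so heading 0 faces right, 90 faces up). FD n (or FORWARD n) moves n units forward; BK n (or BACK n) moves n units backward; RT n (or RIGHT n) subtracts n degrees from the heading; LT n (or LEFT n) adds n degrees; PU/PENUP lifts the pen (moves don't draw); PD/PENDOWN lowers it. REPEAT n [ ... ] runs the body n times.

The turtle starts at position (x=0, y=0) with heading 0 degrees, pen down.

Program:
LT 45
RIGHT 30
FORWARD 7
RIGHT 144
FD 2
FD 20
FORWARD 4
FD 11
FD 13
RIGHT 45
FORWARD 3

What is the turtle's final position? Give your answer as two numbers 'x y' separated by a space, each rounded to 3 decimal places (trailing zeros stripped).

Answer: -27.688 -37.359

Derivation:
Executing turtle program step by step:
Start: pos=(0,0), heading=0, pen down
LT 45: heading 0 -> 45
RT 30: heading 45 -> 15
FD 7: (0,0) -> (6.761,1.812) [heading=15, draw]
RT 144: heading 15 -> 231
FD 2: (6.761,1.812) -> (5.503,0.257) [heading=231, draw]
FD 20: (5.503,0.257) -> (-7.084,-15.285) [heading=231, draw]
FD 4: (-7.084,-15.285) -> (-9.601,-18.394) [heading=231, draw]
FD 11: (-9.601,-18.394) -> (-16.523,-26.943) [heading=231, draw]
FD 13: (-16.523,-26.943) -> (-24.705,-37.046) [heading=231, draw]
RT 45: heading 231 -> 186
FD 3: (-24.705,-37.046) -> (-27.688,-37.359) [heading=186, draw]
Final: pos=(-27.688,-37.359), heading=186, 7 segment(s) drawn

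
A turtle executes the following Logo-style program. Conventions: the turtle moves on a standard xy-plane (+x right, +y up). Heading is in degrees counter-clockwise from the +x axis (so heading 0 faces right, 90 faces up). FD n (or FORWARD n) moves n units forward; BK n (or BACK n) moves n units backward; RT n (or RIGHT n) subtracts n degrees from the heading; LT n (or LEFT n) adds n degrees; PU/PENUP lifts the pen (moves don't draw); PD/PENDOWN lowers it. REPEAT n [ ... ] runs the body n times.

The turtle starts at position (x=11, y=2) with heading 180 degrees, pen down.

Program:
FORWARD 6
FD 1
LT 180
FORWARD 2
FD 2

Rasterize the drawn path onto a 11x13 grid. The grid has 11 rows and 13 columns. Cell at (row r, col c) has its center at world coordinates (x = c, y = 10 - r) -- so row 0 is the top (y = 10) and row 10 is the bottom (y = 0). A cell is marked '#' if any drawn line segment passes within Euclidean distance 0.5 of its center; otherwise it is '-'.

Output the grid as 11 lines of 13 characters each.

Answer: -------------
-------------
-------------
-------------
-------------
-------------
-------------
-------------
----########-
-------------
-------------

Derivation:
Segment 0: (11,2) -> (5,2)
Segment 1: (5,2) -> (4,2)
Segment 2: (4,2) -> (6,2)
Segment 3: (6,2) -> (8,2)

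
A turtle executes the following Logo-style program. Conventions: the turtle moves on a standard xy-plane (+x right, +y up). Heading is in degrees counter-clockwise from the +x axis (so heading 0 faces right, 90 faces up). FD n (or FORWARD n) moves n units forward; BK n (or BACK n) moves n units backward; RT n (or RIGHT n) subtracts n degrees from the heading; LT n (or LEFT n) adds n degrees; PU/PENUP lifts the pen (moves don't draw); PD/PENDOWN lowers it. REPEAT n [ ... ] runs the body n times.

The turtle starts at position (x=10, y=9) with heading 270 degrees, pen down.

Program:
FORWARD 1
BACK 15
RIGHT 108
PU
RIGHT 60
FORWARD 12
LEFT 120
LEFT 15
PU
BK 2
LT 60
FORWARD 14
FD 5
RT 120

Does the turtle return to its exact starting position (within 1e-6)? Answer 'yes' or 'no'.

Executing turtle program step by step:
Start: pos=(10,9), heading=270, pen down
FD 1: (10,9) -> (10,8) [heading=270, draw]
BK 15: (10,8) -> (10,23) [heading=270, draw]
RT 108: heading 270 -> 162
PU: pen up
RT 60: heading 162 -> 102
FD 12: (10,23) -> (7.505,34.738) [heading=102, move]
LT 120: heading 102 -> 222
LT 15: heading 222 -> 237
PU: pen up
BK 2: (7.505,34.738) -> (8.594,36.415) [heading=237, move]
LT 60: heading 237 -> 297
FD 14: (8.594,36.415) -> (14.95,23.941) [heading=297, move]
FD 5: (14.95,23.941) -> (17.22,19.486) [heading=297, move]
RT 120: heading 297 -> 177
Final: pos=(17.22,19.486), heading=177, 2 segment(s) drawn

Start position: (10, 9)
Final position: (17.22, 19.486)
Distance = 12.731; >= 1e-6 -> NOT closed

Answer: no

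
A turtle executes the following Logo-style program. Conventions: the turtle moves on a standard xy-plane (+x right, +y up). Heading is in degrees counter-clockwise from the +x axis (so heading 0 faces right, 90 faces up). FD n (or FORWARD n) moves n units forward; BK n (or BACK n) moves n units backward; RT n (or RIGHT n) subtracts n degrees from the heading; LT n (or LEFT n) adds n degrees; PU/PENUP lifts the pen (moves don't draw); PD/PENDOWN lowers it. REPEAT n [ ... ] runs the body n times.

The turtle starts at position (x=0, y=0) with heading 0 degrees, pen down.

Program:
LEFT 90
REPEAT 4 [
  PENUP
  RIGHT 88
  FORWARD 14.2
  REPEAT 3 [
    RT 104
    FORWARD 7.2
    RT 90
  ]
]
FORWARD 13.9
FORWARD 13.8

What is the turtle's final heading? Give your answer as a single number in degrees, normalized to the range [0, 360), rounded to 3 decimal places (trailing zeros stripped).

Answer: 290

Derivation:
Executing turtle program step by step:
Start: pos=(0,0), heading=0, pen down
LT 90: heading 0 -> 90
REPEAT 4 [
  -- iteration 1/4 --
  PU: pen up
  RT 88: heading 90 -> 2
  FD 14.2: (0,0) -> (14.191,0.496) [heading=2, move]
  REPEAT 3 [
    -- iteration 1/3 --
    RT 104: heading 2 -> 258
    FD 7.2: (14.191,0.496) -> (12.694,-6.547) [heading=258, move]
    RT 90: heading 258 -> 168
    -- iteration 2/3 --
    RT 104: heading 168 -> 64
    FD 7.2: (12.694,-6.547) -> (15.851,-0.076) [heading=64, move]
    RT 90: heading 64 -> 334
    -- iteration 3/3 --
    RT 104: heading 334 -> 230
    FD 7.2: (15.851,-0.076) -> (11.223,-5.591) [heading=230, move]
    RT 90: heading 230 -> 140
  ]
  -- iteration 2/4 --
  PU: pen up
  RT 88: heading 140 -> 52
  FD 14.2: (11.223,-5.591) -> (19.965,5.598) [heading=52, move]
  REPEAT 3 [
    -- iteration 1/3 --
    RT 104: heading 52 -> 308
    FD 7.2: (19.965,5.598) -> (24.398,-0.075) [heading=308, move]
    RT 90: heading 308 -> 218
    -- iteration 2/3 --
    RT 104: heading 218 -> 114
    FD 7.2: (24.398,-0.075) -> (21.469,6.502) [heading=114, move]
    RT 90: heading 114 -> 24
    -- iteration 3/3 --
    RT 104: heading 24 -> 280
    FD 7.2: (21.469,6.502) -> (22.72,-0.588) [heading=280, move]
    RT 90: heading 280 -> 190
  ]
  -- iteration 3/4 --
  PU: pen up
  RT 88: heading 190 -> 102
  FD 14.2: (22.72,-0.588) -> (19.767,13.301) [heading=102, move]
  REPEAT 3 [
    -- iteration 1/3 --
    RT 104: heading 102 -> 358
    FD 7.2: (19.767,13.301) -> (26.963,13.05) [heading=358, move]
    RT 90: heading 358 -> 268
    -- iteration 2/3 --
    RT 104: heading 268 -> 164
    FD 7.2: (26.963,13.05) -> (20.042,15.035) [heading=164, move]
    RT 90: heading 164 -> 74
    -- iteration 3/3 --
    RT 104: heading 74 -> 330
    FD 7.2: (20.042,15.035) -> (26.277,11.435) [heading=330, move]
    RT 90: heading 330 -> 240
  ]
  -- iteration 4/4 --
  PU: pen up
  RT 88: heading 240 -> 152
  FD 14.2: (26.277,11.435) -> (13.739,18.101) [heading=152, move]
  REPEAT 3 [
    -- iteration 1/3 --
    RT 104: heading 152 -> 48
    FD 7.2: (13.739,18.101) -> (18.557,23.452) [heading=48, move]
    RT 90: heading 48 -> 318
    -- iteration 2/3 --
    RT 104: heading 318 -> 214
    FD 7.2: (18.557,23.452) -> (12.588,19.426) [heading=214, move]
    RT 90: heading 214 -> 124
    -- iteration 3/3 --
    RT 104: heading 124 -> 20
    FD 7.2: (12.588,19.426) -> (19.354,21.888) [heading=20, move]
    RT 90: heading 20 -> 290
  ]
]
FD 13.9: (19.354,21.888) -> (24.108,8.826) [heading=290, move]
FD 13.8: (24.108,8.826) -> (28.828,-4.141) [heading=290, move]
Final: pos=(28.828,-4.141), heading=290, 0 segment(s) drawn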